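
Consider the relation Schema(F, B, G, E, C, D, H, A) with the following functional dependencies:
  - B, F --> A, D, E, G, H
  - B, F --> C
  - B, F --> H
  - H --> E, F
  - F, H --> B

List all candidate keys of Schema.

Closure of {H} is {A, B, C, D, E, F, G, H}, the whole schema; {H} is a candidate key.
Closure of {B, F} is {A, B, C, D, E, F, G, H}, the whole schema; {B, F} is a candidate key.
No proper subset of any of these is a key, and no other minimal superkey exists.

{B, F}, {H}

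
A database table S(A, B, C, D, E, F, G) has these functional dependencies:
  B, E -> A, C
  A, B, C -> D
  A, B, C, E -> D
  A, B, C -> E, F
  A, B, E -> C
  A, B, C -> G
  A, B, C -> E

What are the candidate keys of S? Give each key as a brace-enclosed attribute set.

{B} never appears on the right of any FD, so every key must include it.
Closure of {B, E} is {A, B, C, D, E, F, G}, the whole schema; {B, E} is a candidate key.
Closure of {A, B, C} is {A, B, C, D, E, F, G}, the whole schema; {A, B, C} is a candidate key.
Any other superkey properly contains one of these, so there are no further candidate keys.

{A, B, C}, {B, E}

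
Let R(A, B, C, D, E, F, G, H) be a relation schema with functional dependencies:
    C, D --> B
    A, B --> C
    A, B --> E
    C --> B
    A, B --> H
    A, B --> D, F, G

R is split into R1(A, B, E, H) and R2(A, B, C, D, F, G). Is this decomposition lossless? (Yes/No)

Yes

R1 ∩ R2 = {A, B}; its closure under F is {A, B, C, D, E, F, G, H}.
This includes all of R1, so the common attributes are a superkey of R1 — the join is lossless.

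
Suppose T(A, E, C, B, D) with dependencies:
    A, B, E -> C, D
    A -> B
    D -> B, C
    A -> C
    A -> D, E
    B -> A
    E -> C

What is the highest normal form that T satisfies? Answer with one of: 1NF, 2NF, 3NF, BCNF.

Candidate keys: {A}, {B}, {D}. Prime attributes: {A, B, D}.
E -> C: {E}⁺ = {C, E}, which is not all of the attributes, so the left side is not a superkey — BCNF is violated.
E -> C has non-prime {C} on the right and a non-superkey on the left, so 3NF fails.
With only single-attribute keys there can be no partial dependency, so 2NF holds.

2NF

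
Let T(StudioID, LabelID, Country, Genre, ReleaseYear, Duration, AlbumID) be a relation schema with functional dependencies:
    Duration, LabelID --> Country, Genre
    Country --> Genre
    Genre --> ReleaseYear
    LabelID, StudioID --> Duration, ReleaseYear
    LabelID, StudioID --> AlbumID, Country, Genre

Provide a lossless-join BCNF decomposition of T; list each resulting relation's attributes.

Candidate key of the original relation: {LabelID, StudioID}.
{AlbumID, Country, Duration, Genre, LabelID, ReleaseYear, StudioID}: {Duration, LabelID} determines {Country, Duration, Genre, LabelID, ReleaseYear} here but is not a superkey — split on Duration, LabelID --> Country, Genre, ReleaseYear, giving {Country, Duration, Genre, LabelID, ReleaseYear} and {AlbumID, Duration, LabelID, StudioID}.
{Country, Duration, Genre, LabelID, ReleaseYear}: {Country} determines {Country, Genre, ReleaseYear} here but is not a superkey — split on Country --> Genre, ReleaseYear, giving {Country, Genre, ReleaseYear} and {Country, Duration, LabelID}.
{Country, Genre, ReleaseYear}: {Genre} determines {Genre, ReleaseYear} here but is not a superkey — split on Genre --> ReleaseYear, giving {Genre, ReleaseYear} and {Country, Genre}.
{Genre, ReleaseYear} is in BCNF.
{Country, Genre} is in BCNF.
{Country, Duration, LabelID} is in BCNF.
{AlbumID, Duration, LabelID, StudioID} is in BCNF.

{AlbumID, Duration, LabelID, StudioID}; {Country, Duration, LabelID}; {Country, Genre}; {Genre, ReleaseYear}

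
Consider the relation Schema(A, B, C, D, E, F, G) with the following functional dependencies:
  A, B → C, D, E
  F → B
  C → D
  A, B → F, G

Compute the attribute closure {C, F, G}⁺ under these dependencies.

Start with {C, F, G}.
F → B applies; add {B} → now {B, C, F, G}.
C → D applies; add {D} → now {B, C, D, F, G}.
No further FD applies.

{B, C, D, F, G}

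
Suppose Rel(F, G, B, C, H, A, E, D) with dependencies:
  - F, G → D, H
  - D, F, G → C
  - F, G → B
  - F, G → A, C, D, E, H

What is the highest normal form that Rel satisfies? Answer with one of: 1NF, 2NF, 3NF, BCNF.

BCNF

Candidate key: {F, G}. Prime attributes: {F, G}.
The left-hand side of every FD is a superkey, so BCNF is satisfied.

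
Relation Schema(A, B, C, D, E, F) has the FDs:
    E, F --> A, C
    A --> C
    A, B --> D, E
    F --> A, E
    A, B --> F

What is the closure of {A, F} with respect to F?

Start with {A, F}.
A --> C applies; add {C} → now {A, C, F}.
F --> A, E applies; add {E} → now {A, C, E, F}.
No further FD applies.

{A, C, E, F}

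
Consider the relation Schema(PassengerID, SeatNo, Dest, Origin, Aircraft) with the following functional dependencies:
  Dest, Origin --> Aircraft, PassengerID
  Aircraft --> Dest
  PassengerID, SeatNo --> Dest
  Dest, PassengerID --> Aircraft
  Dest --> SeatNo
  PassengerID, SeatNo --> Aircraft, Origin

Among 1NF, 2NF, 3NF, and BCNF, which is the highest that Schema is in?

3NF

Candidate keys: {Aircraft, Origin}, {Aircraft, PassengerID}, {Dest, Origin}, {Dest, PassengerID}, {PassengerID, SeatNo}. Prime attributes: {Aircraft, Dest, Origin, PassengerID, SeatNo}.
Aircraft --> Dest breaks BCNF: {Aircraft}⁺ = {Aircraft, Dest, SeatNo}, so {Aircraft} is not a superkey.
Its right-hand attributes {Dest} are all prime, as are those of every other non-superkey FD — the relation is in 3NF.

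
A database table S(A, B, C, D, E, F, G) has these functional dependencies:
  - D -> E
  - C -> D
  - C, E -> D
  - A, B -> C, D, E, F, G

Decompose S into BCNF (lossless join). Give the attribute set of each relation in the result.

Candidate key of the original relation: {A, B}.
Within {A, B, C, D, E, F, G}: {D}⁺ ∩ {A, B, C, D, E, F, G} = {D, E}, not the whole set, so D -> E violates BCNF; decompose into {D, E} and {A, B, C, D, F, G}.
{D, E} is in BCNF.
Within {A, B, C, D, F, G}: {C}⁺ ∩ {A, B, C, D, F, G} = {C, D}, not the whole set, so C -> D violates BCNF; decompose into {C, D} and {A, B, C, F, G}.
{C, D} is in BCNF.
{A, B, C, F, G} is in BCNF.

{A, B, C, F, G}; {C, D}; {D, E}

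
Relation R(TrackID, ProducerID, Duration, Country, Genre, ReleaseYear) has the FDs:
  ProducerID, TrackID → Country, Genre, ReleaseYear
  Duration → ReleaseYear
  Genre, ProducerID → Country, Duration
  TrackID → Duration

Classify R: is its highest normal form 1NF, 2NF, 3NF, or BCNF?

1NF

Candidate key: {ProducerID, TrackID}. Prime attributes: {ProducerID, TrackID}.
Duration → ReleaseYear breaks BCNF: {Duration}⁺ = {Duration, ReleaseYear}, so {Duration} is not a superkey.
Duration → ReleaseYear determines the non-prime attribute {ReleaseYear} from a non-superkey — 3NF is violated.
{TrackID} is a proper subset of the key {ProducerID, TrackID}, and {TrackID}⁺ contains the non-prime attributes {Duration, ReleaseYear} — a partial dependency, so 2NF is violated.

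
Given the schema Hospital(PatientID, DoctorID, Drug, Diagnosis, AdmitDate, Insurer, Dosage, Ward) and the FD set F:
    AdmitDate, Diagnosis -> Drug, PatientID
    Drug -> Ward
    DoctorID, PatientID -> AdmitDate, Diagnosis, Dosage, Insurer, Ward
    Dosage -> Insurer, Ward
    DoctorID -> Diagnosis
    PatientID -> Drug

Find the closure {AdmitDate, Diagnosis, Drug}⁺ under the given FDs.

{AdmitDate, Diagnosis, Drug, PatientID, Ward}

Start with {AdmitDate, Diagnosis, Drug}.
AdmitDate, Diagnosis -> Drug, PatientID applies; add {PatientID} → now {AdmitDate, Diagnosis, Drug, PatientID}.
Drug -> Ward applies; add {Ward} → now {AdmitDate, Diagnosis, Drug, PatientID, Ward}.
No further FD applies.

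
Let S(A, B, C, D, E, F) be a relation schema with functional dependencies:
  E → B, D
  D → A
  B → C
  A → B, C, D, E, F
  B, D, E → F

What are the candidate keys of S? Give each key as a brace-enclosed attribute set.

{A}, {D}, {E}

{A}⁺ = {A, B, C, D, E, F} — all of the relation — so {A} is a candidate key.
{D}⁺ = {A, B, C, D, E, F} — all of the relation — so {D} is a candidate key.
{E}⁺ = {A, B, C, D, E, F} — all of the relation — so {E} is a candidate key.
These are minimal and exhaustive — every other superkey contains one of them.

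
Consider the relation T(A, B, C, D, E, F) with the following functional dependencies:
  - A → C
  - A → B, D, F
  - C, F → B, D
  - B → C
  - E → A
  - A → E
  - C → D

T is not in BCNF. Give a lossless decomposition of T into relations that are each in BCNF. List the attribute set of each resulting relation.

{A, C, E, F}; {B, C}; {B, F}; {C, D}

Candidate keys of the original relation: {A}, {E}.
In {A, B, C, D, E, F}, {C, F} is not a superkey ({C, F}⁺ restricted to this set is {B, C, D, F}), so split on C, F → B, D into {B, C, D, F} and {A, C, E, F}.
In {B, C, D, F}, {B} is not a superkey ({B}⁺ restricted to this set is {B, C, D}), so split on B → C, D into {B, C, D} and {B, F}.
In {B, C, D}, {C} is not a superkey ({C}⁺ restricted to this set is {C, D}), so split on C → D into {C, D} and {B, C}.
{C, D} is in BCNF.
{B, C} is in BCNF.
{B, F} is in BCNF.
{A, C, E, F} is in BCNF.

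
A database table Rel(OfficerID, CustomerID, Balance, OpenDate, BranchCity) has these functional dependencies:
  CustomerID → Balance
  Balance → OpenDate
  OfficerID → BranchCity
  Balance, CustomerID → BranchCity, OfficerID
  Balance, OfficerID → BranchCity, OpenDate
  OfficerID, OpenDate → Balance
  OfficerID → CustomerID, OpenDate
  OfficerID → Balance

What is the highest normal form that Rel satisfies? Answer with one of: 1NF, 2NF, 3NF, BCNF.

Candidate keys: {CustomerID}, {OfficerID}. Prime attributes: {CustomerID, OfficerID}.
For Balance → OpenDate we have {Balance}⁺ = {Balance, OpenDate}; {Balance} is not a superkey, so BCNF fails.
Balance → OpenDate determines the non-prime attribute {OpenDate} from a non-superkey — 3NF is violated.
With only single-attribute keys there can be no partial dependency, so 2NF holds.

2NF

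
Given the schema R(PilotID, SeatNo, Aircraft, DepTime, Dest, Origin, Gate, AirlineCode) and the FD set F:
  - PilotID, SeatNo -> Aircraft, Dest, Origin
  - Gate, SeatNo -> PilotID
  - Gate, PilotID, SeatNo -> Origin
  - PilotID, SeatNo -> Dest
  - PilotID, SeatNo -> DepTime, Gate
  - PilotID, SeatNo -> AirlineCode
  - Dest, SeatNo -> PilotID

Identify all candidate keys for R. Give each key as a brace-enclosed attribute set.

Attributes never on any right-hand side: {SeatNo} — every candidate key must contain it.
Closure of {Dest, SeatNo} is {Aircraft, AirlineCode, DepTime, Dest, Gate, Origin, PilotID, SeatNo}, the whole schema; {Dest, SeatNo} is a candidate key.
Closure of {Gate, SeatNo} is {Aircraft, AirlineCode, DepTime, Dest, Gate, Origin, PilotID, SeatNo}, the whole schema; {Gate, SeatNo} is a candidate key.
Closure of {PilotID, SeatNo} is {Aircraft, AirlineCode, DepTime, Dest, Gate, Origin, PilotID, SeatNo}, the whole schema; {PilotID, SeatNo} is a candidate key.
No proper subset of any of these is a key, and no other minimal superkey exists.

{Dest, SeatNo}, {Gate, SeatNo}, {PilotID, SeatNo}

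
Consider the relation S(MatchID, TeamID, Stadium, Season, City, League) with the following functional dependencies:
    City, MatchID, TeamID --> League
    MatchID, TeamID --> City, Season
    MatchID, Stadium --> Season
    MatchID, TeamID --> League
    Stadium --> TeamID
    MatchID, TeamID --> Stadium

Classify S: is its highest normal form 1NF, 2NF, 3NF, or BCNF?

Candidate keys: {MatchID, Stadium}, {MatchID, TeamID}. Prime attributes: {MatchID, Stadium, TeamID}.
For Stadium --> TeamID we have {Stadium}⁺ = {Stadium, TeamID}; {Stadium} is not a superkey, so BCNF fails.
Since {TeamID} ⊆ prime attributes and every other non-superkey FD also has a prime right side, the schema is in 3NF.

3NF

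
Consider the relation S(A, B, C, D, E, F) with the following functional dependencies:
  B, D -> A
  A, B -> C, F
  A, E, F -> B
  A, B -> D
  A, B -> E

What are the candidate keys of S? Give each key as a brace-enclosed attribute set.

{A, B}, {A, E, F}, {B, D}

{A, B} is a candidate key since {A, B}⁺ = {A, B, C, D, E, F} covers every attribute.
{B, D} is a candidate key since {B, D}⁺ = {A, B, C, D, E, F} covers every attribute.
{A, E, F} is a candidate key since {A, E, F}⁺ = {A, B, C, D, E, F} covers every attribute.
These are minimal and exhaustive — every other superkey contains one of them.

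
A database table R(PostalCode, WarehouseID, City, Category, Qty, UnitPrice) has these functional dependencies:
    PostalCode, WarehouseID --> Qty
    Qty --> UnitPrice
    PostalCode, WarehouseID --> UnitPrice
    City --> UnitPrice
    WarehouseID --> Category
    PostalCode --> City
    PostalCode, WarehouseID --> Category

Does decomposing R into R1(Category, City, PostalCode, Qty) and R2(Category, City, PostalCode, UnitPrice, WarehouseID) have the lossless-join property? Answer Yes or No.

R1 ∩ R2 = {Category, City, PostalCode}; its closure under F is {Category, City, PostalCode, UnitPrice}.
The closure covers neither R1 nor R2 entirely; the join is not lossless.

No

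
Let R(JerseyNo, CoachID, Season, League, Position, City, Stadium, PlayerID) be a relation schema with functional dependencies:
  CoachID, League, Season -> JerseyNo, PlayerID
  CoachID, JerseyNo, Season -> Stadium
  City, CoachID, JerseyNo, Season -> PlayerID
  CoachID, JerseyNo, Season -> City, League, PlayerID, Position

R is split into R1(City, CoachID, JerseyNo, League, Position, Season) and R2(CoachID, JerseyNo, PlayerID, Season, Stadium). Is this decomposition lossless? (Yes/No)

Yes

R1 ∩ R2 = {CoachID, JerseyNo, Season}; its closure under F is {City, CoachID, JerseyNo, League, PlayerID, Position, Season, Stadium}.
This includes all of R1, so the common attributes are a superkey of R1 — the join is lossless.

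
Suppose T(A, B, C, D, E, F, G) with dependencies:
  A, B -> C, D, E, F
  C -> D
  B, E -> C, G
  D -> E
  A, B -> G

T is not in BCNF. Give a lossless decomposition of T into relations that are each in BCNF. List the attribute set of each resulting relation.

{A, B, C, F}; {B, C, G}; {C, D}; {D, E}

Candidate key of the original relation: {A, B}.
{A, B, C, D, E, F, G}: {C} determines {C, D, E} here but is not a superkey — split on C -> D, E, giving {C, D, E} and {A, B, C, F, G}.
{C, D, E}: {D} determines {D, E} here but is not a superkey — split on D -> E, giving {D, E} and {C, D}.
{D, E}: every determinant is a superkey — BCNF.
{C, D}: every determinant is a superkey — BCNF.
{A, B, C, F, G}: {B, C} determines {B, C, G} here but is not a superkey — split on B, C -> G, giving {B, C, G} and {A, B, C, F}.
{B, C, G}: every determinant is a superkey — BCNF.
{A, B, C, F}: every determinant is a superkey — BCNF.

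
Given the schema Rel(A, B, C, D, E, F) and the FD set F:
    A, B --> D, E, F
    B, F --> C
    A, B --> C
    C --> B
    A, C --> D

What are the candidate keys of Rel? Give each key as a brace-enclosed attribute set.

{A} never appears on the right of any FD, so every key must include it.
{A, B}⁺ = {A, B, C, D, E, F}, which is every attribute, so {A, B} is a candidate key.
{A, C}⁺ = {A, B, C, D, E, F}, which is every attribute, so {A, C} is a candidate key.
No proper subset of any of these is a key, and no other minimal superkey exists.

{A, B}, {A, C}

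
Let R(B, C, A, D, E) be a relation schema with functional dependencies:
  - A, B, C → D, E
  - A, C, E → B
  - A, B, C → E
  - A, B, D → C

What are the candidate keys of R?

{A, B, C}, {A, B, D}, {A, C, E}

Attributes never on any right-hand side: {A} — every candidate key must contain it.
Closure of {A, B, C} is {A, B, C, D, E}, the whole schema; {A, B, C} is a candidate key.
Closure of {A, B, D} is {A, B, C, D, E}, the whole schema; {A, B, D} is a candidate key.
Closure of {A, C, E} is {A, B, C, D, E}, the whole schema; {A, C, E} is a candidate key.
No proper subset of any of these is a key, and no other minimal superkey exists.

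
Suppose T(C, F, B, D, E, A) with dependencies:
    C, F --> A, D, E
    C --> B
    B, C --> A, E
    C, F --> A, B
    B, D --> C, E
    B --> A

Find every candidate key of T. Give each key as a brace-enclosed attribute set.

{F} never appears on the right of any FD, so every key must include it.
{C, F}⁺ = {A, B, C, D, E, F}, which is every attribute, so {C, F} is a candidate key.
{B, D, F}⁺ = {A, B, C, D, E, F}, which is every attribute, so {B, D, F} is a candidate key.
No proper subset of any of these is a key, and no other minimal superkey exists.

{B, D, F}, {C, F}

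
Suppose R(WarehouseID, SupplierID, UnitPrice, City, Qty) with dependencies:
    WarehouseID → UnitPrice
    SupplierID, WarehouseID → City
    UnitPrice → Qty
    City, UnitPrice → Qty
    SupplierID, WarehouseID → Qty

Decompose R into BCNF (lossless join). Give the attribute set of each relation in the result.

{City, SupplierID, WarehouseID}; {Qty, UnitPrice}; {UnitPrice, WarehouseID}

Candidate key of the original relation: {SupplierID, WarehouseID}.
{City, Qty, SupplierID, UnitPrice, WarehouseID}: {WarehouseID} determines {Qty, UnitPrice, WarehouseID} here but is not a superkey — split on WarehouseID → Qty, UnitPrice, giving {Qty, UnitPrice, WarehouseID} and {City, SupplierID, WarehouseID}.
{Qty, UnitPrice, WarehouseID}: {UnitPrice} determines {Qty, UnitPrice} here but is not a superkey — split on UnitPrice → Qty, giving {Qty, UnitPrice} and {UnitPrice, WarehouseID}.
{Qty, UnitPrice}: every determinant is a superkey — BCNF.
{UnitPrice, WarehouseID}: every determinant is a superkey — BCNF.
{City, SupplierID, WarehouseID}: every determinant is a superkey — BCNF.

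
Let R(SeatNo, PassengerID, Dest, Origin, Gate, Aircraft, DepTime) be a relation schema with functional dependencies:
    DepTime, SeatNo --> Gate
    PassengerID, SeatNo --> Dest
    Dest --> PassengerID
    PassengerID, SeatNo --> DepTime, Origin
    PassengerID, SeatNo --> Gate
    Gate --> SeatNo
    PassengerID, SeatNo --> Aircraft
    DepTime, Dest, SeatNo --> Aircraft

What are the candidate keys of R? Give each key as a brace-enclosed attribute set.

{Dest, Gate}, {Dest, SeatNo}, {Gate, PassengerID}, {PassengerID, SeatNo}

{Dest, Gate}⁺ = {Aircraft, DepTime, Dest, Gate, Origin, PassengerID, SeatNo}, which is every attribute, so {Dest, Gate} is a candidate key.
{Dest, SeatNo}⁺ = {Aircraft, DepTime, Dest, Gate, Origin, PassengerID, SeatNo}, which is every attribute, so {Dest, SeatNo} is a candidate key.
{Gate, PassengerID}⁺ = {Aircraft, DepTime, Dest, Gate, Origin, PassengerID, SeatNo}, which is every attribute, so {Gate, PassengerID} is a candidate key.
{PassengerID, SeatNo}⁺ = {Aircraft, DepTime, Dest, Gate, Origin, PassengerID, SeatNo}, which is every attribute, so {PassengerID, SeatNo} is a candidate key.
Any other superkey properly contains one of these, so there are no further candidate keys.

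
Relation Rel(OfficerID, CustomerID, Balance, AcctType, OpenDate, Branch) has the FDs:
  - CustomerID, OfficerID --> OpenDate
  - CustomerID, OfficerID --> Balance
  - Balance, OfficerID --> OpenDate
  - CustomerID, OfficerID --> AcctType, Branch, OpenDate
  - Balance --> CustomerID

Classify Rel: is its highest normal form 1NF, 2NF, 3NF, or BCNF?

Candidate keys: {Balance, OfficerID}, {CustomerID, OfficerID}. Prime attributes: {Balance, CustomerID, OfficerID}.
For Balance --> CustomerID we have {Balance}⁺ = {Balance, CustomerID}; {Balance} is not a superkey, so BCNF fails.
Since {CustomerID} ⊆ prime attributes and every other non-superkey FD also has a prime right side, the schema is in 3NF.

3NF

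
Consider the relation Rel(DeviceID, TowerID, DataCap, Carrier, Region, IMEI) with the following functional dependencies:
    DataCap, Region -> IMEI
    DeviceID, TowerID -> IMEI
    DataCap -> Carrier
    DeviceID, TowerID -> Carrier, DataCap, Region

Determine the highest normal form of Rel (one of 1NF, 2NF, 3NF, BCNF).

2NF

Candidate key: {DeviceID, TowerID}. Prime attributes: {DeviceID, TowerID}.
DataCap, Region -> IMEI: {DataCap, Region}⁺ = {Carrier, DataCap, IMEI, Region}, which is not all of the attributes, so the left side is not a superkey — BCNF is violated.
DataCap, Region -> IMEI determines the non-prime attribute {IMEI} from a non-superkey — 3NF is violated.
No proper subset of a key has a non-prime attribute in its closure, so there is no partial dependency; 2NF holds.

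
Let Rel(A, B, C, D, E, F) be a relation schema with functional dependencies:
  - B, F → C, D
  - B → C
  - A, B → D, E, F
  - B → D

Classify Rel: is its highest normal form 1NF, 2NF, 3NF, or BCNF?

Candidate key: {A, B}. Prime attributes: {A, B}.
B, F → C, D breaks BCNF: {B, F}⁺ = {B, C, D, F}, so {B, F} is not a superkey.
B, F → C, D determines the non-prime attributes {C, D} from a non-superkey — 3NF is violated.
The proper key subset {B} of {A, B} determines non-prime {C, D}, so the relation is not even in 2NF.

1NF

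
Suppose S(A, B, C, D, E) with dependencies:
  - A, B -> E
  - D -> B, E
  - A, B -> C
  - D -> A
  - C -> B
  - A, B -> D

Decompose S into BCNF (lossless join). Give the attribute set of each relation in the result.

Candidate keys of the original relation: {A, B}, {A, C}, {D}.
{A, B, C, D, E}: {C} determines {B, C} here but is not a superkey — split on C -> B, giving {B, C} and {A, C, D, E}.
{B, C} is in BCNF.
{A, C, D, E} is in BCNF.

{A, C, D, E}; {B, C}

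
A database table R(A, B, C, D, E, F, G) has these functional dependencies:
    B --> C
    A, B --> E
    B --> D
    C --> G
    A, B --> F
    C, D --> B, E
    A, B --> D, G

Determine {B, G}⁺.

{B, C, D, E, G}

Start with {B, G}.
B --> C applies; add {C} → now {B, C, G}.
B --> D applies; add {D} → now {B, C, D, G}.
C, D --> B, E applies; add {E} → now {B, C, D, E, G}.
No further FD applies.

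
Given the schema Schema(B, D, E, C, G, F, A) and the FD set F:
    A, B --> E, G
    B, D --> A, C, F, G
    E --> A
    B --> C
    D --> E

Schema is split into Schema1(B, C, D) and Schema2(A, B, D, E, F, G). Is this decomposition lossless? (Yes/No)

The shared attributes are {B, D} and {B, D}⁺ = {A, B, C, D, E, F, G}.
This includes all of Schema1, so the common attributes are a superkey of Schema1 — the join is lossless.

Yes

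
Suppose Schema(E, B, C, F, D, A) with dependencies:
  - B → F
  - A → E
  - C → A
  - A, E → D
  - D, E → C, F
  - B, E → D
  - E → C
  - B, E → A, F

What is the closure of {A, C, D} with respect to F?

{A, C, D, E, F}

Start with {A, C, D}.
A → E applies; add {E} → now {A, C, D, E}.
D, E → C, F applies; add {F} → now {A, C, D, E, F}.
No further FD applies.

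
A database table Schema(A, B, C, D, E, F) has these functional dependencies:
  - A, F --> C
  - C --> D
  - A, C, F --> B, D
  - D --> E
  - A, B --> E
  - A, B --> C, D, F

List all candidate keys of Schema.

{A, B}, {A, F}

Attributes never on any right-hand side: {A} — every candidate key must contain it.
{A, B}⁺ = {A, B, C, D, E, F} — all of the relation — so {A, B} is a candidate key.
{A, F}⁺ = {A, B, C, D, E, F} — all of the relation — so {A, F} is a candidate key.
Any other superkey properly contains one of these, so there are no further candidate keys.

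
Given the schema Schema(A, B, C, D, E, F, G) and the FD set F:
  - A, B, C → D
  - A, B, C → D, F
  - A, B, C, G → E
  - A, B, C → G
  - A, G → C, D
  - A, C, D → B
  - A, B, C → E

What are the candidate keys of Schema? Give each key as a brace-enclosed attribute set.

{A, B, C}, {A, C, D}, {A, G}

Attributes never on any right-hand side: {A} — every candidate key must contain it.
{A, G}⁺ = {A, B, C, D, E, F, G}, which is every attribute, so {A, G} is a candidate key.
{A, B, C}⁺ = {A, B, C, D, E, F, G}, which is every attribute, so {A, B, C} is a candidate key.
{A, C, D}⁺ = {A, B, C, D, E, F, G}, which is every attribute, so {A, C, D} is a candidate key.
No proper subset of any of these is a key, and no other minimal superkey exists.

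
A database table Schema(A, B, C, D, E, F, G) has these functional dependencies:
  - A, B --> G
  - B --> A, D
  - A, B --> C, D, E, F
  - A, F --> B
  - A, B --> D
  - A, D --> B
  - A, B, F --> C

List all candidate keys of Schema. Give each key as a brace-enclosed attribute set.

{A, D}, {A, F}, {B}

Closure of {B} is {A, B, C, D, E, F, G}, the whole schema; {B} is a candidate key.
Closure of {A, D} is {A, B, C, D, E, F, G}, the whole schema; {A, D} is a candidate key.
Closure of {A, F} is {A, B, C, D, E, F, G}, the whole schema; {A, F} is a candidate key.
These are minimal and exhaustive — every other superkey contains one of them.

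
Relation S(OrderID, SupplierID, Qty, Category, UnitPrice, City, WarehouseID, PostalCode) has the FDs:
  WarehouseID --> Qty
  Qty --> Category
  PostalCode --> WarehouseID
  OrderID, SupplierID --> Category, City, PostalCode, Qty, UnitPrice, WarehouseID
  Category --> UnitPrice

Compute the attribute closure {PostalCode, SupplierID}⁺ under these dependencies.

{Category, PostalCode, Qty, SupplierID, UnitPrice, WarehouseID}

Start with {PostalCode, SupplierID}.
PostalCode --> WarehouseID applies; add {WarehouseID} → now {PostalCode, SupplierID, WarehouseID}.
WarehouseID --> Qty applies; add {Qty} → now {PostalCode, Qty, SupplierID, WarehouseID}.
Qty --> Category applies; add {Category} → now {Category, PostalCode, Qty, SupplierID, WarehouseID}.
Category --> UnitPrice applies; add {UnitPrice} → now {Category, PostalCode, Qty, SupplierID, UnitPrice, WarehouseID}.
No further FD applies.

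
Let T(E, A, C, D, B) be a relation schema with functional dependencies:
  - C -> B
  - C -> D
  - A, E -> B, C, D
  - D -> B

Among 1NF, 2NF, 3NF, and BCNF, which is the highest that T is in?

Candidate key: {A, E}. Prime attributes: {A, E}.
C -> B breaks BCNF: {C}⁺ = {B, C, D}, so {C} is not a superkey.
C -> B has non-prime {B} on the right and a non-superkey on the left, so 3NF fails.
No non-prime attribute depends on a proper subset of any candidate key, so 2NF holds.

2NF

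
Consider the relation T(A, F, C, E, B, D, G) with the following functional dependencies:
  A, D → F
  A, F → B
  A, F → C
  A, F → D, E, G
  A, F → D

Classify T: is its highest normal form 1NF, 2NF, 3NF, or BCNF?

BCNF

Candidate keys: {A, D}, {A, F}. Prime attributes: {A, D, F}.
Each dependency's left side is a superkey — BCNF holds.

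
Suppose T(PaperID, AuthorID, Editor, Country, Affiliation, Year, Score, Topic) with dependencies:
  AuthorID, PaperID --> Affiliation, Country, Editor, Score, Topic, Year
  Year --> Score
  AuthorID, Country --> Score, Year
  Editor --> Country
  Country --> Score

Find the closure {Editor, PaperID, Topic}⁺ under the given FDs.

Start with {Editor, PaperID, Topic}.
Editor --> Country applies; add {Country} → now {Country, Editor, PaperID, Topic}.
Country --> Score applies; add {Score} → now {Country, Editor, PaperID, Score, Topic}.
No further FD applies.

{Country, Editor, PaperID, Score, Topic}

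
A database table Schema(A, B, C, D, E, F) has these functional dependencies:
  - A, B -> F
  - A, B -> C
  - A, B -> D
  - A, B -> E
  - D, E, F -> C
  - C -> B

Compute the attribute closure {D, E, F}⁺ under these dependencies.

Start with {D, E, F}.
D, E, F -> C applies; add {C} → now {C, D, E, F}.
C -> B applies; add {B} → now {B, C, D, E, F}.
No further FD applies.

{B, C, D, E, F}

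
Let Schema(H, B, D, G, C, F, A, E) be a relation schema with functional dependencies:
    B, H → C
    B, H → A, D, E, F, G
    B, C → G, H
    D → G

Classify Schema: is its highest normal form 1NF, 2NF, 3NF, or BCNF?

Candidate keys: {B, C}, {B, H}. Prime attributes: {B, C, H}.
D → G: {D}⁺ = {D, G}, which is not all of the attributes, so the left side is not a superkey — BCNF is violated.
D → G has non-prime {G} on the right and a non-superkey on the left, so 3NF fails.
No non-prime attribute depends on a proper subset of any candidate key, so 2NF holds.

2NF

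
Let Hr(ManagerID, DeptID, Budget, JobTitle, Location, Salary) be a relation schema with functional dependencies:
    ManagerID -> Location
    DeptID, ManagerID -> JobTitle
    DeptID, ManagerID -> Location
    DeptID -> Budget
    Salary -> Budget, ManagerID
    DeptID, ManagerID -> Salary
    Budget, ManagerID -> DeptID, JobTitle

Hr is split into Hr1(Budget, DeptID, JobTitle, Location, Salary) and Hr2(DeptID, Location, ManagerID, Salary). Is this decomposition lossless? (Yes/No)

The shared attributes are {DeptID, Location, Salary} and {DeptID, Location, Salary}⁺ = {Budget, DeptID, JobTitle, Location, ManagerID, Salary}.
This includes all of Hr1, so the common attributes are a superkey of Hr1 — the join is lossless.

Yes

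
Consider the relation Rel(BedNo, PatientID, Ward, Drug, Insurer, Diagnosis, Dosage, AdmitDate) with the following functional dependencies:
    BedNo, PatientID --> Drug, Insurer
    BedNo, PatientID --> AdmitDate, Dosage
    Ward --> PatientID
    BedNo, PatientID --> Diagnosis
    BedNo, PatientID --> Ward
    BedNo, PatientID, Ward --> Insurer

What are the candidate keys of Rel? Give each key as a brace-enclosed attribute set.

No FD produces {BedNo}, so it must be in every candidate key.
Closure of {BedNo, PatientID} is {AdmitDate, BedNo, Diagnosis, Dosage, Drug, Insurer, PatientID, Ward}, the whole schema; {BedNo, PatientID} is a candidate key.
Closure of {BedNo, Ward} is {AdmitDate, BedNo, Diagnosis, Dosage, Drug, Insurer, PatientID, Ward}, the whole schema; {BedNo, Ward} is a candidate key.
These are minimal and exhaustive — every other superkey contains one of them.

{BedNo, PatientID}, {BedNo, Ward}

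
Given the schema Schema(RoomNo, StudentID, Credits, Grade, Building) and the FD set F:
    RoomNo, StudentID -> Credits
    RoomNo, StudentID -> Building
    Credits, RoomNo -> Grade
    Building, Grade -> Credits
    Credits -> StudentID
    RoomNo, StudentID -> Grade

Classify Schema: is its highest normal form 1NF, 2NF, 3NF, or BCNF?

Candidate keys: {Building, Grade, RoomNo}, {Credits, RoomNo}, {RoomNo, StudentID}. Prime attributes: {Building, Credits, Grade, RoomNo, StudentID}.
Building, Grade -> Credits: {Building, Grade}⁺ = {Building, Credits, Grade, StudentID}, which is not all of the attributes, so the left side is not a superkey — BCNF is violated.
Since {Credits} ⊆ prime attributes and every other non-superkey FD also has a prime right side, the schema is in 3NF.

3NF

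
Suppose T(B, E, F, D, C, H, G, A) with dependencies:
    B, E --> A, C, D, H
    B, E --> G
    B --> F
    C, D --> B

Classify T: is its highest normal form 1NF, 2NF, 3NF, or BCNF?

Candidate keys: {B, E}, {C, D, E}. Prime attributes: {B, C, D, E}.
For B --> F we have {B}⁺ = {B, F}; {B} is not a superkey, so BCNF fails.
Because {F} is non-prime and the left side of B --> F is not a superkey, the relation is not in 3NF.
The proper key subset {B} of {B, E} determines non-prime {F}, so the relation is not even in 2NF.

1NF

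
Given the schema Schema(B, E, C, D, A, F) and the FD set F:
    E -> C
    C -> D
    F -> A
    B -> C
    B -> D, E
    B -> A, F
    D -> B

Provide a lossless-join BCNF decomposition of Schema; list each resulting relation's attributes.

{A, F}; {B, C, D, E, F}

Candidate keys of the original relation: {B}, {C}, {D}, {E}.
In {A, B, C, D, E, F}, {F} is not a superkey ({F}⁺ restricted to this set is {A, F}), so split on F -> A into {A, F} and {B, C, D, E, F}.
{A, F} has no BCNF violation.
{B, C, D, E, F} has no BCNF violation.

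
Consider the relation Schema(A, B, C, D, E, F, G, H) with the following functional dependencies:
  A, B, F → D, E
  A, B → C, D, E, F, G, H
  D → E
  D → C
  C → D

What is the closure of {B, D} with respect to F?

Start with {B, D}.
D → E applies; add {E} → now {B, D, E}.
D → C applies; add {C} → now {B, C, D, E}.
No further FD applies.

{B, C, D, E}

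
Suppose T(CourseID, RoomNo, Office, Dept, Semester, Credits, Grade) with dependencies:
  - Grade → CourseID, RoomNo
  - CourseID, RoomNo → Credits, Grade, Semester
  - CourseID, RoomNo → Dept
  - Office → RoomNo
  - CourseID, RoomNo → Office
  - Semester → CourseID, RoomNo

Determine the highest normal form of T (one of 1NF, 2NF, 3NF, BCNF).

3NF

Candidate keys: {CourseID, Office}, {CourseID, RoomNo}, {Grade}, {Semester}. Prime attributes: {CourseID, Grade, Office, RoomNo, Semester}.
Office → RoomNo breaks BCNF: {Office}⁺ = {Office, RoomNo}, so {Office} is not a superkey.
Since {RoomNo} ⊆ prime attributes and every other non-superkey FD also has a prime right side, the schema is in 3NF.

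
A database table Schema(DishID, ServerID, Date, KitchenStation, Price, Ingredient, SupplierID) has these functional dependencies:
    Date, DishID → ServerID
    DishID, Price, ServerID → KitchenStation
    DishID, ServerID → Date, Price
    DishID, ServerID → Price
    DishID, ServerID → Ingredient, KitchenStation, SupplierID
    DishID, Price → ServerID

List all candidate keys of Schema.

{Date, DishID}, {DishID, Price}, {DishID, ServerID}

No FD produces {DishID}, so it must be in every candidate key.
{Date, DishID}⁺ = {Date, DishID, Ingredient, KitchenStation, Price, ServerID, SupplierID}, which is every attribute, so {Date, DishID} is a candidate key.
{DishID, Price}⁺ = {Date, DishID, Ingredient, KitchenStation, Price, ServerID, SupplierID}, which is every attribute, so {DishID, Price} is a candidate key.
{DishID, ServerID}⁺ = {Date, DishID, Ingredient, KitchenStation, Price, ServerID, SupplierID}, which is every attribute, so {DishID, ServerID} is a candidate key.
These are minimal and exhaustive — every other superkey contains one of them.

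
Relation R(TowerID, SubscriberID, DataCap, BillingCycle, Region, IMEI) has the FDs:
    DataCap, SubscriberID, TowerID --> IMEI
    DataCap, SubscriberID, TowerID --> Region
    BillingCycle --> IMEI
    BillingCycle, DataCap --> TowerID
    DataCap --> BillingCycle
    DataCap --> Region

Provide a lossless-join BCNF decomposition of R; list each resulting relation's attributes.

{BillingCycle, DataCap, Region, TowerID}; {BillingCycle, IMEI}; {DataCap, SubscriberID}

Candidate key of the original relation: {DataCap, SubscriberID}.
Within {BillingCycle, DataCap, IMEI, Region, SubscriberID, TowerID}: {BillingCycle}⁺ ∩ {BillingCycle, DataCap, IMEI, Region, SubscriberID, TowerID} = {BillingCycle, IMEI}, not the whole set, so BillingCycle --> IMEI violates BCNF; decompose into {BillingCycle, IMEI} and {BillingCycle, DataCap, Region, SubscriberID, TowerID}.
{BillingCycle, IMEI}: every determinant is a superkey — BCNF.
Within {BillingCycle, DataCap, Region, SubscriberID, TowerID}: {BillingCycle, DataCap}⁺ ∩ {BillingCycle, DataCap, Region, SubscriberID, TowerID} = {BillingCycle, DataCap, Region, TowerID}, not the whole set, so BillingCycle, DataCap --> Region, TowerID violates BCNF; decompose into {BillingCycle, DataCap, Region, TowerID} and {BillingCycle, DataCap, SubscriberID}.
{BillingCycle, DataCap, Region, TowerID}: every determinant is a superkey — BCNF.
Within {BillingCycle, DataCap, SubscriberID}: {DataCap}⁺ ∩ {BillingCycle, DataCap, SubscriberID} = {BillingCycle, DataCap}, not the whole set, so DataCap --> BillingCycle violates BCNF; decompose into {BillingCycle, DataCap} and {DataCap, SubscriberID}.
{BillingCycle, DataCap}: every determinant is a superkey — BCNF.
{DataCap, SubscriberID}: every determinant is a superkey — BCNF.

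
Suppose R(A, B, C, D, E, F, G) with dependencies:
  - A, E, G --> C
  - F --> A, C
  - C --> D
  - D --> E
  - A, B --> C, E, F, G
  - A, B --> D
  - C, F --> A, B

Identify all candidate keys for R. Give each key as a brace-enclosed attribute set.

{F} is a candidate key since {F}⁺ = {A, B, C, D, E, F, G} covers every attribute.
{A, B} is a candidate key since {A, B}⁺ = {A, B, C, D, E, F, G} covers every attribute.
These are minimal and exhaustive — every other superkey contains one of them.

{A, B}, {F}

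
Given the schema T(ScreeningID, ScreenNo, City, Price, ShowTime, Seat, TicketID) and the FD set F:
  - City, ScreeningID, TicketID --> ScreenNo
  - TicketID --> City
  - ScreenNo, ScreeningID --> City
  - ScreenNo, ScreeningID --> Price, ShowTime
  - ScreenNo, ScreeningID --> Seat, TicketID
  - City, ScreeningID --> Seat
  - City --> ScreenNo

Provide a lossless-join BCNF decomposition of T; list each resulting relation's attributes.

{City, ScreenNo}; {City, TicketID}; {Price, ScreeningID, Seat, ShowTime, TicketID}

Candidate keys of the original relation: {City, ScreeningID}, {ScreenNo, ScreeningID}, {ScreeningID, TicketID}.
{City, Price, ScreenNo, ScreeningID, Seat, ShowTime, TicketID}: {TicketID} determines {City, ScreenNo, TicketID} here but is not a superkey — split on TicketID --> City, ScreenNo, giving {City, ScreenNo, TicketID} and {Price, ScreeningID, Seat, ShowTime, TicketID}.
{City, ScreenNo, TicketID}: {City} determines {City, ScreenNo} here but is not a superkey — split on City --> ScreenNo, giving {City, ScreenNo} and {City, TicketID}.
{City, ScreenNo} has no BCNF violation.
{City, TicketID} has no BCNF violation.
{Price, ScreeningID, Seat, ShowTime, TicketID} has no BCNF violation.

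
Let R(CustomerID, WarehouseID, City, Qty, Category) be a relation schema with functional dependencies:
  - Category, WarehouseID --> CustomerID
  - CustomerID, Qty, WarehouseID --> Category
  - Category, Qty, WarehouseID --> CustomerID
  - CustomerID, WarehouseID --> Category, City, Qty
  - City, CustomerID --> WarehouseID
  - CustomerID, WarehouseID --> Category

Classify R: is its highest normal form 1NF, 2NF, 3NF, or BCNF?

Candidate keys: {Category, WarehouseID}, {City, CustomerID}, {CustomerID, WarehouseID}. Prime attributes: {Category, City, CustomerID, WarehouseID}.
Each dependency's left side is a superkey — BCNF holds.

BCNF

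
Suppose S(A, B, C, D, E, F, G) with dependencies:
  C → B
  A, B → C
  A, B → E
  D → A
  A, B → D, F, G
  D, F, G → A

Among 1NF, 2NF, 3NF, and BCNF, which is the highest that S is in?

Candidate keys: {A, B}, {A, C}, {B, D}, {C, D}. Prime attributes: {A, B, C, D}.
For C → B we have {C}⁺ = {B, C}; {C} is not a superkey, so BCNF fails.
Since {B} ⊆ prime attributes and every other non-superkey FD also has a prime right side, the schema is in 3NF.

3NF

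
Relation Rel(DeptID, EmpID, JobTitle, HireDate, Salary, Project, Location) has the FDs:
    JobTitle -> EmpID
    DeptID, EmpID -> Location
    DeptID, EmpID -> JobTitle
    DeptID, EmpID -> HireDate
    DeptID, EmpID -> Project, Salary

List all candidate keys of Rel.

{DeptID, EmpID}, {DeptID, JobTitle}

No FD produces {DeptID}, so it must be in every candidate key.
Closure of {DeptID, EmpID} is {DeptID, EmpID, HireDate, JobTitle, Location, Project, Salary}, the whole schema; {DeptID, EmpID} is a candidate key.
Closure of {DeptID, JobTitle} is {DeptID, EmpID, HireDate, JobTitle, Location, Project, Salary}, the whole schema; {DeptID, JobTitle} is a candidate key.
Any other superkey properly contains one of these, so there are no further candidate keys.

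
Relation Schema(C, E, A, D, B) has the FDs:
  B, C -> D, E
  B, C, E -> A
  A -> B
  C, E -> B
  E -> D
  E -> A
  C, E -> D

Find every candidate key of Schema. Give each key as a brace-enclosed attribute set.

{A, C}, {B, C}, {C, E}

No FD produces {C}, so it must be in every candidate key.
{A, C}⁺ = {A, B, C, D, E}, which is every attribute, so {A, C} is a candidate key.
{B, C}⁺ = {A, B, C, D, E}, which is every attribute, so {B, C} is a candidate key.
{C, E}⁺ = {A, B, C, D, E}, which is every attribute, so {C, E} is a candidate key.
These are minimal and exhaustive — every other superkey contains one of them.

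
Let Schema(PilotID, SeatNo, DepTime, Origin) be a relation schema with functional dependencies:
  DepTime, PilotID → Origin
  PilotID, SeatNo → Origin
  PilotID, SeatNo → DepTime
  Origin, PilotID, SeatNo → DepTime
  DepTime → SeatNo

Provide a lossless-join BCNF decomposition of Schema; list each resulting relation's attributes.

{DepTime, Origin, PilotID}; {DepTime, SeatNo}

Candidate keys of the original relation: {DepTime, PilotID}, {PilotID, SeatNo}.
In {DepTime, Origin, PilotID, SeatNo}, {DepTime} is not a superkey ({DepTime}⁺ restricted to this set is {DepTime, SeatNo}), so split on DepTime → SeatNo into {DepTime, SeatNo} and {DepTime, Origin, PilotID}.
{DepTime, SeatNo} is in BCNF.
{DepTime, Origin, PilotID} is in BCNF.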